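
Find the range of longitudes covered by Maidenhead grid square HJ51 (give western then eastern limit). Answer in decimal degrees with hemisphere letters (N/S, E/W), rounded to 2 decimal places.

Field H=7, J=9: +7·20° lon, +9·10° lat → SW at lon -40°, lat 0°.
Square 5, 1: +5·2° lon, +1·1° lat → SW at lon -30°, lat 1°.
Cell spans 2° lon × 1° lat.
west 30.00° W, east 28.00° W.

30.00° W, 28.00° W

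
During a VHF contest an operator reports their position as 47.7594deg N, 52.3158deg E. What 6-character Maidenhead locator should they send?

LN67ds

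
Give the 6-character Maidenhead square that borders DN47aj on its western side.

DN37xj

Longitude subsquare a = 0; −1 → -1, wraps to 23 = x, carry into square.
Longitude square 4; −1 → 3.
The latitude characters are unchanged.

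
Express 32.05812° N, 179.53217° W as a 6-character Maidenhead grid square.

AM02fb

Offset from 180°W / 90°S: lon 0.4678°, lat 122.0581°.
Field: lon ⌊0.4678/20⌋ = 0 → A; lat ⌊122.0581/10⌋ = 12 → M.
Square: lon ⌊0.4678/2⌋ = 0; lat ⌊2.0581/1⌋ = 2.
Subsquare: lon ⌊0.4678/0.0833333⌋ = 5 → f; lat ⌊0.0581/0.0416667⌋ = 1 → b.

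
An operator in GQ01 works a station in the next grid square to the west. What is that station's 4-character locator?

Longitude square 0; −1 → -1, wraps to 9, carry into field.
Longitude field G = 6; −1 → 5 = F.
The latitude characters are unchanged.

FQ91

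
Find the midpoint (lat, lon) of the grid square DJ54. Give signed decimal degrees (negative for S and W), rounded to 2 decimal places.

4.50, -109.00

Field D=3, J=9: +3·20° lon, +9·10° lat → SW at lon -120°, lat 0°.
Square 5, 4: +5·2° lon, +4·1° lat → SW at lon -110°, lat 4°.
Cell spans 2° lon × 1° lat. Centre is SW corner plus half of each.
latitude 4.50, longitude -109.00.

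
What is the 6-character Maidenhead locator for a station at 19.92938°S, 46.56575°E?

Add 180° to longitude and 90° to latitude: 226.5658, 70.0706.
Field: lon ⌊226.5658/20⌋ = 11 → L; lat ⌊70.0706/10⌋ = 7 → H.
Square: lon ⌊6.5658/2⌋ = 3; lat ⌊0.0706/1⌋ = 0.
Subsquare: lon ⌊0.5658/0.0833333⌋ = 6 → g; lat ⌊0.0706/0.0416667⌋ = 1 → b.

LH30gb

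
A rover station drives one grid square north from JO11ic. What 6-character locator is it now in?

Latitude subsquare c = 2; +1 → 3 = d.
The longitude characters are unchanged.

JO11id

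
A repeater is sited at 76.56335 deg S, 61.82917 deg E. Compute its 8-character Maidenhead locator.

Offset from 180°W / 90°S: lon 241.82917°, lat 13.43665°.
Field (20°×10°, letters A–R): 241.82917/20 → 12 → M, 13.43665/10 → 1 → B; chars MB.
Square (2°×1°, digits 0–9): 1.82917/2 → 0, 3.43665/1 → 3; chars 03.
Subsquare (5′×2.5′, letters a–x): 1.82917/0.0833333 → 21 → v, 0.43665/0.0416667 → 10 → k; chars vk.
Extended square (30″×15″, digits 0–9): 0.07917/0.00833333 → 9, 0.01998/0.00416667 → 4; chars 94.

MB03vk94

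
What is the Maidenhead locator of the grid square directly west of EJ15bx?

EJ15ax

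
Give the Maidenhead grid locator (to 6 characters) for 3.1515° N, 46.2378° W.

Add 180° to longitude and 90° to latitude: 133.7622, 93.1515.
Field: lon ⌊133.7622/20⌋ = 6 → G; lat ⌊93.1515/10⌋ = 9 → J.
Square: lon ⌊13.7622/2⌋ = 6; lat ⌊3.1515/1⌋ = 3.
Subsquare: lon ⌊1.7622/0.0833333⌋ = 21 → v; lat ⌊0.1515/0.0416667⌋ = 3 → d.

GJ63vd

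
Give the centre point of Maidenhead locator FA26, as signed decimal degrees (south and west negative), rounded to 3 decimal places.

Field F=5, A=0: +5·20° lon, +0·10° lat → SW at lon -80°, lat -90°.
Square 2, 6: +2·2° lon, +6·1° lat → SW at lon -76°, lat -84°.
Cell spans 2° lon × 1° lat. Centre is SW corner plus half of each.
latitude -83.500, longitude -75.000.

-83.500, -75.000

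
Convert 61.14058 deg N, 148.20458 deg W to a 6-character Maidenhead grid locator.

BP51vd

Offset from 180°W / 90°S: lon 31.7954°, lat 151.1406°.
Field (20°×10°, letters A–R): 31.7954/20 → 1 → B, 151.1406/10 → 15 → P; chars BP.
Square (2°×1°, digits 0–9): 11.7954/2 → 5, 1.1406/1 → 1; chars 51.
Subsquare (5′×2.5′, letters a–x): 1.7954/0.0833333 → 21 → v, 0.1406/0.0416667 → 3 → d; chars vd.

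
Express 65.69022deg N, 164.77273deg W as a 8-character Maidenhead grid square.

AP75oq75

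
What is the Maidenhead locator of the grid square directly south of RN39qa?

RN38qx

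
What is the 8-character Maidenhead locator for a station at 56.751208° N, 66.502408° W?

Shift to the Maidenhead origin (180°W, 90°S): lon 113.49759, lat 146.75121.
Field: lon ⌊113.49759/20⌋ = 5 → F; lat ⌊146.75121/10⌋ = 14 → O.
Square: lon ⌊13.49759/2⌋ = 6; lat ⌊6.75121/1⌋ = 6.
Subsquare: lon ⌊1.49759/0.0833333⌋ = 17 → r; lat ⌊0.75121/0.0416667⌋ = 18 → s.
Extended square: lon ⌊0.08093/0.00833333⌋ = 9; lat ⌊0.00121/0.00416667⌋ = 0.

FO66rs90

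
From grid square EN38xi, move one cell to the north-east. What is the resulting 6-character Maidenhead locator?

EN48aj

Longitude subsquare x = 23; +1 → 24, wraps to 0 = a, carry into square.
Longitude square 3; +1 → 4.
Latitude subsquare i = 8; +1 → 9 = j.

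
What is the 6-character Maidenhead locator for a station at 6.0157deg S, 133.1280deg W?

CI33kx

Add 180° to longitude and 90° to latitude: 46.8720, 83.9843.
Field (20°×10°, letters A–R): lon ⌊46.8720/20⌋ = 2 → C; lat ⌊83.9843/10⌋ = 8 → I.
Square (2°×1°, digits 0–9): lon ⌊6.8720/2⌋ = 3; lat ⌊3.9843/1⌋ = 3.
Subsquare (5′×2.5′, letters a–x): lon ⌊0.8720/0.0833333⌋ = 10 → k; lat ⌊0.9843/0.0416667⌋ = 23 → x.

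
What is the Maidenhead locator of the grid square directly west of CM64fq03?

CM64eq93

Longitude extended square 0; −1 → -1, wraps to 9, carry into subsquare.
Longitude subsquare f = 5; −1 → 4 = e.
The latitude characters are unchanged.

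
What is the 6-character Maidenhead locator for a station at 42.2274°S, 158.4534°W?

BE07ss

Add 180° to longitude and 90° to latitude: 21.5466, 47.7726.
Field: lon ⌊21.5466/20⌋ = 1 → B; lat ⌊47.7726/10⌋ = 4 → E.
Square: lon ⌊1.5466/2⌋ = 0; lat ⌊7.7726/1⌋ = 7.
Subsquare: lon ⌊1.5466/0.0833333⌋ = 18 → s; lat ⌊0.7726/0.0416667⌋ = 18 → s.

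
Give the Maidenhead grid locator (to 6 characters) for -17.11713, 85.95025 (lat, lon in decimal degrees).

NH22xv

Shift to the Maidenhead origin (180°W, 90°S): lon 265.9502, lat 72.8829.
Field: 265.9502/20 → 13 → N, 72.8829/10 → 7 → H; chars NH.
Square: 5.9502/2 → 2, 2.8829/1 → 2; chars 22.
Subsquare: 1.9502/0.0833333 → 23 → x, 0.8829/0.0416667 → 21 → v; chars xv.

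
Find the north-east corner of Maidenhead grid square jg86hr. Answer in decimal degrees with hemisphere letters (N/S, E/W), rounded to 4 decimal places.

Field J=9, G=6: +9·20° lon, +6·10° lat → SW at lon 0°, lat -30°.
Square 8, 6: +8·2° lon, +6·1° lat → SW at lon 16°, lat -24°.
Subsquare h=7, r=17: +7·0.0833333° lon, +17·0.0416667° lat → SW at lon 16.5833°, lat -23.2917°.
Cell spans 0.0833333° lon × 0.0416667° lat. NE corner is SW corner plus one full cell.
latitude 23.2500° S, longitude 16.6667° E.

23.2500° S, 16.6667° E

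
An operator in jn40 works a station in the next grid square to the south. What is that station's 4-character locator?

JM49

Latitude square 0; −1 → -1, wraps to 9, carry into field.
Latitude field N = 13; −1 → 12 = M.
The longitude characters are unchanged.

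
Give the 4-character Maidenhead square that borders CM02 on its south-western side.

Longitude square 0; −1 → -1, wraps to 9, carry into field.
Longitude field C = 2; −1 → 1 = B.
Latitude square 2; −1 → 1.

BM91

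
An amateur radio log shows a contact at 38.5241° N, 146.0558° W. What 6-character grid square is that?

BM68xm

Offset from 180°W / 90°S: lon 33.9442°, lat 128.5241°.
Field: lon ⌊33.9442/20⌋ = 1 → B; lat ⌊128.5241/10⌋ = 12 → M.
Square: lon ⌊13.9442/2⌋ = 6; lat ⌊8.5241/1⌋ = 8.
Subsquare: lon ⌊1.9442/0.0833333⌋ = 23 → x; lat ⌊0.5241/0.0416667⌋ = 12 → m.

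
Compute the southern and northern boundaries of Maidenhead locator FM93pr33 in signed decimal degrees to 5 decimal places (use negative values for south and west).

33.72083, 33.72500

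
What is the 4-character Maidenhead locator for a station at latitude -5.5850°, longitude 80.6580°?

NI04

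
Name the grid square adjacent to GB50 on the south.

Latitude square 0; −1 → -1, wraps to 9, carry into field.
Latitude field B = 1; −1 → 0 = A.
The longitude characters are unchanged.

GA59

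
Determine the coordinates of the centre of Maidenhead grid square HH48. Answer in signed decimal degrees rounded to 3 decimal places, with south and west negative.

-11.500, -31.000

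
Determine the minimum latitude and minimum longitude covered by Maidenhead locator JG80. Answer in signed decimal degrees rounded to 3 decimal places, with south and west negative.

Field J=9, G=6: +9·20° lon, +6·10° lat → SW at lon 0°, lat -30°.
Square 8, 0: +8·2° lon, +0·1° lat → SW at lon 16°, lat -30°.
latitude -30.000, longitude 16.000.

-30.000, 16.000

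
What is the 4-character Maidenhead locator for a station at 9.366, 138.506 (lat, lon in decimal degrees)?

PJ99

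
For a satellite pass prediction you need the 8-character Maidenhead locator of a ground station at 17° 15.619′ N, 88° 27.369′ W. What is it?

Offset from 180°W / 90°S: lon 91.54385°, lat 107.26032°.
Field: lon ⌊91.54385/20⌋ = 4 → E; lat ⌊107.26032/10⌋ = 10 → K.
Square: lon ⌊11.54385/2⌋ = 5; lat ⌊7.26032/1⌋ = 7.
Subsquare: lon ⌊1.54385/0.0833333⌋ = 18 → s; lat ⌊0.26032/0.0416667⌋ = 6 → g.
Extended square: lon ⌊0.04385/0.00833333⌋ = 5; lat ⌊0.01032/0.00416667⌋ = 2.

EK57sg52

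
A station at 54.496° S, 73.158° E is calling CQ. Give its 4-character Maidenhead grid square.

Add 180° to longitude and 90° to latitude: 253.16, 35.50.
Field: 253.16/20 → 12 → M, 35.50/10 → 3 → D; chars MD.
Square: 13.16/2 → 6, 5.50/1 → 5; chars 65.

MD65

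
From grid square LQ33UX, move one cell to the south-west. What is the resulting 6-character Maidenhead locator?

LQ33tw

Longitude subsquare u = 20; −1 → 19 = t.
Latitude subsquare x = 23; −1 → 22 = w.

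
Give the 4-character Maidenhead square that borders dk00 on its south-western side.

CJ99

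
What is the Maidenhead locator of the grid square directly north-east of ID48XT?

Longitude subsquare x = 23; +1 → 24, wraps to 0 = a, carry into square.
Longitude square 4; +1 → 5.
Latitude subsquare t = 19; +1 → 20 = u.

ID58au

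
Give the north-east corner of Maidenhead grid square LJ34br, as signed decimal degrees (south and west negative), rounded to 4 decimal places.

Field L=11, J=9: +11·20° lon, +9·10° lat → SW at lon 40°, lat 0°.
Square 3, 4: +3·2° lon, +4·1° lat → SW at lon 46°, lat 4°.
Subsquare b=1, r=17: +1·0.0833333° lon, +17·0.0416667° lat → SW at lon 46.0833°, lat 4.70833°.
Cell spans 0.0833333° lon × 0.0416667° lat. NE corner is SW corner plus one full cell.
latitude 4.7500, longitude 46.1667.

4.7500, 46.1667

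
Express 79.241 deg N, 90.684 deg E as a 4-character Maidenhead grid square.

NQ59

Shift to the Maidenhead origin (180°W, 90°S): lon 270.68, lat 169.24.
Field: lon ⌊270.68/20⌋ = 13 → N; lat ⌊169.24/10⌋ = 16 → Q.
Square: lon ⌊10.68/2⌋ = 5; lat ⌊9.24/1⌋ = 9.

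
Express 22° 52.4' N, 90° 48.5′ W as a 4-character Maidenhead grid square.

EL42

Shift to the Maidenhead origin (180°W, 90°S): lon 89.19, lat 112.87.
Field: lon ⌊89.19/20⌋ = 4 → E; lat ⌊112.87/10⌋ = 11 → L.
Square: lon ⌊9.19/2⌋ = 4; lat ⌊2.87/1⌋ = 2.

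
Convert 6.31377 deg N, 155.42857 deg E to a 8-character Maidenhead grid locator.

QJ76rh15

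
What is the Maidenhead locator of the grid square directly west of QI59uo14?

Longitude extended square 1; −1 → 0.
The latitude characters are unchanged.

QI59uo04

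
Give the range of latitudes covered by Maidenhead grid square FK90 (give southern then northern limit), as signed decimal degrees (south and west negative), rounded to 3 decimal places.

Field F=5, K=10: +5·20° lon, +10·10° lat → SW at lon -80°, lat 10°.
Square 9, 0: +9·2° lon, +0·1° lat → SW at lon -62°, lat 10°.
Cell spans 2° lon × 1° lat.
south 10.000, north 11.000.

10.000, 11.000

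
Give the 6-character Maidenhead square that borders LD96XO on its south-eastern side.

Longitude subsquare x = 23; +1 → 24, wraps to 0 = a, carry into square.
Longitude square 9; +1 → 10, wraps to 0, carry into field.
Longitude field L = 11; +1 → 12 = M.
Latitude subsquare o = 14; −1 → 13 = n.

MD06an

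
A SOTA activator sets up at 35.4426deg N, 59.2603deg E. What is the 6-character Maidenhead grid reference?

Offset from 180°W / 90°S: lon 239.2603°, lat 125.4426°.
Field: 239.2603/20 → 11 → L, 125.4426/10 → 12 → M; chars LM.
Square: 19.2603/2 → 9, 5.4426/1 → 5; chars 95.
Subsquare: 1.2603/0.0833333 → 15 → p, 0.4426/0.0416667 → 10 → k; chars pk.

LM95pk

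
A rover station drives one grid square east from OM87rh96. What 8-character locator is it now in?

OM87sh06

Longitude extended square 9; +1 → 10, wraps to 0, carry into subsquare.
Longitude subsquare r = 17; +1 → 18 = s.
The latitude characters are unchanged.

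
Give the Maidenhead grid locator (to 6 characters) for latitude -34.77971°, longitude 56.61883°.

Add 180° to longitude and 90° to latitude: 236.6188, 55.2203.
Field: 236.6188/20 → 11 → L, 55.2203/10 → 5 → F; chars LF.
Square: 16.6188/2 → 8, 5.2203/1 → 5; chars 85.
Subsquare: 0.6188/0.0833333 → 7 → h, 0.2203/0.0416667 → 5 → f; chars hf.

LF85hf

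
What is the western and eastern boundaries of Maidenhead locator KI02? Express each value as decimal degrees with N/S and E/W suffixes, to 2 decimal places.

20.00° E, 22.00° E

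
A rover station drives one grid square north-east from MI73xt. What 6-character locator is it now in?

Longitude subsquare x = 23; +1 → 24, wraps to 0 = a, carry into square.
Longitude square 7; +1 → 8.
Latitude subsquare t = 19; +1 → 20 = u.

MI83au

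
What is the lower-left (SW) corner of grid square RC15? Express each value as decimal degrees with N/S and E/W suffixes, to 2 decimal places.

Field R=17, C=2: +17·20° lon, +2·10° lat → SW at lon 160°, lat -70°.
Square 1, 5: +1·2° lon, +5·1° lat → SW at lon 162°, lat -65°.
latitude 65.00° S, longitude 162.00° E.

65.00° S, 162.00° E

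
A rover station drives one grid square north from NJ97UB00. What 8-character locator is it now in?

NJ97ub01

Latitude extended square 0; +1 → 1.
The longitude characters are unchanged.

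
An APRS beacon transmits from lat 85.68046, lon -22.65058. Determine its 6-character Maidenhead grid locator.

Shift to the Maidenhead origin (180°W, 90°S): lon 157.3494, lat 175.6805.
Field (20°×10°, letters A–R): lon ⌊157.3494/20⌋ = 7 → H; lat ⌊175.6805/10⌋ = 17 → R.
Square (2°×1°, digits 0–9): lon ⌊17.3494/2⌋ = 8; lat ⌊5.6805/1⌋ = 5.
Subsquare (5′×2.5′, letters a–x): lon ⌊1.3494/0.0833333⌋ = 16 → q; lat ⌊0.6805/0.0416667⌋ = 16 → q.

HR85qq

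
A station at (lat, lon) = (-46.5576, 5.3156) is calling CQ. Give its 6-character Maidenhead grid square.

Offset from 180°W / 90°S: lon 185.3156°, lat 43.4424°.
Field: lon ⌊185.3156/20⌋ = 9 → J; lat ⌊43.4424/10⌋ = 4 → E.
Square: lon ⌊5.3156/2⌋ = 2; lat ⌊3.4424/1⌋ = 3.
Subsquare: lon ⌊1.3156/0.0833333⌋ = 15 → p; lat ⌊0.4424/0.0416667⌋ = 10 → k.

JE23pk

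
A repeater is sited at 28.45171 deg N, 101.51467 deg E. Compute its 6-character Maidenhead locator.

Add 180° to longitude and 90° to latitude: 281.5147, 118.4517.
Field: 281.5147/20 → 14 → O, 118.4517/10 → 11 → L; chars OL.
Square: 1.5147/2 → 0, 8.4517/1 → 8; chars 08.
Subsquare: 1.5147/0.0833333 → 18 → s, 0.4517/0.0416667 → 10 → k; chars sk.

OL08sk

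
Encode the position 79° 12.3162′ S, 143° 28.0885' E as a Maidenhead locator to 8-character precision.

Offset from 180°W / 90°S: lon 323.46814°, lat 10.79473°.
Field: 323.46814/20 → 16 → Q, 10.79473/10 → 1 → B; chars QB.
Square: 3.46814/2 → 1, 0.79473/1 → 0; chars 10.
Subsquare: 1.46814/0.0833333 → 17 → r, 0.79473/0.0416667 → 19 → t; chars rt.
Extended square: 0.05148/0.00833333 → 6, 0.00306/0.00416667 → 0; chars 60.

QB10rt60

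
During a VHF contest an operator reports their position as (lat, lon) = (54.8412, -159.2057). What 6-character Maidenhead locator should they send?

BO04ju

Shift to the Maidenhead origin (180°W, 90°S): lon 20.7943, lat 144.8412.
Field: lon ⌊20.7943/20⌋ = 1 → B; lat ⌊144.8412/10⌋ = 14 → O.
Square: lon ⌊0.7943/2⌋ = 0; lat ⌊4.8412/1⌋ = 4.
Subsquare: lon ⌊0.7943/0.0833333⌋ = 9 → j; lat ⌊0.8412/0.0416667⌋ = 20 → u.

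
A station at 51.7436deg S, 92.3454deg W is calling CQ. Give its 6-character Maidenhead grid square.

Offset from 180°W / 90°S: lon 87.6546°, lat 38.2564°.
Field: lon ⌊87.6546/20⌋ = 4 → E; lat ⌊38.2564/10⌋ = 3 → D.
Square: lon ⌊7.6546/2⌋ = 3; lat ⌊8.2564/1⌋ = 8.
Subsquare: lon ⌊1.6546/0.0833333⌋ = 19 → t; lat ⌊0.2564/0.0416667⌋ = 6 → g.

ED38tg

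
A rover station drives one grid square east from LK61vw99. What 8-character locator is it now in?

LK61ww09

Longitude extended square 9; +1 → 10, wraps to 0, carry into subsquare.
Longitude subsquare v = 21; +1 → 22 = w.
The latitude characters are unchanged.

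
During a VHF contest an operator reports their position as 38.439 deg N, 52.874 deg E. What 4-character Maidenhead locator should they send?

Shift to the Maidenhead origin (180°W, 90°S): lon 232.87, lat 128.44.
Field (20°×10°, letters A–R): 232.87/20 → 11 → L, 128.44/10 → 12 → M; chars LM.
Square (2°×1°, digits 0–9): 12.87/2 → 6, 8.44/1 → 8; chars 68.

LM68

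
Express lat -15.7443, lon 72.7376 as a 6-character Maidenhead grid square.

MH64ig

Offset from 180°W / 90°S: lon 252.7376°, lat 74.2557°.
Field (20°×10°, letters A–R): 252.7376/20 → 12 → M, 74.2557/10 → 7 → H; chars MH.
Square (2°×1°, digits 0–9): 12.7376/2 → 6, 4.2557/1 → 4; chars 64.
Subsquare (5′×2.5′, letters a–x): 0.7376/0.0833333 → 8 → i, 0.2557/0.0416667 → 6 → g; chars ig.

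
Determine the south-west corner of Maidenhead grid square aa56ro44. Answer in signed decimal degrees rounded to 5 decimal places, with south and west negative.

-83.40000, -168.55000

Field A=0, A=0: +0·20° lon, +0·10° lat → SW at lon -180°, lat -90°.
Square 5, 6: +5·2° lon, +6·1° lat → SW at lon -170°, lat -84°.
Subsquare r=17, o=14: +17·0.0833333° lon, +14·0.0416667° lat → SW at lon -168.583°, lat -83.4167°.
Extended square 4, 4: +4·0.00833333° lon, +4·0.00416667° lat → SW at lon -168.55°, lat -83.4°.
latitude -83.40000, longitude -168.55000.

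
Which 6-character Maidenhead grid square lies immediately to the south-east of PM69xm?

PM79al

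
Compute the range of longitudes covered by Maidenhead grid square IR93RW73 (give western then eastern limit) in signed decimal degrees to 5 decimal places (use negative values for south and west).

-0.52500, -0.51667

Field I=8, R=17: +8·20° lon, +17·10° lat → SW at lon -20°, lat 80°.
Square 9, 3: +9·2° lon, +3·1° lat → SW at lon -2°, lat 83°.
Subsquare r=17, w=22: +17·0.0833333° lon, +22·0.0416667° lat → SW at lon -0.583333°, lat 83.9167°.
Extended square 7, 3: +7·0.00833333° lon, +3·0.00416667° lat → SW at lon -0.525°, lat 83.9292°.
Cell spans 0.00833333° lon × 0.00416667° lat.
west -0.52500, east -0.51667.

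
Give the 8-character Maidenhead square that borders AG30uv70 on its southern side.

AG30uu79

Latitude extended square 0; −1 → -1, wraps to 9, carry into subsquare.
Latitude subsquare v = 21; −1 → 20 = u.
The longitude characters are unchanged.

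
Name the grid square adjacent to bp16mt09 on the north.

Latitude extended square 9; +1 → 10, wraps to 0, carry into subsquare.
Latitude subsquare t = 19; +1 → 20 = u.
The longitude characters are unchanged.

BP16mu00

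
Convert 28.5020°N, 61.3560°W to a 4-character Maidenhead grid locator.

Shift to the Maidenhead origin (180°W, 90°S): lon 118.64, lat 118.50.
Field: lon ⌊118.64/20⌋ = 5 → F; lat ⌊118.50/10⌋ = 11 → L.
Square: lon ⌊18.64/2⌋ = 9; lat ⌊8.50/1⌋ = 8.

FL98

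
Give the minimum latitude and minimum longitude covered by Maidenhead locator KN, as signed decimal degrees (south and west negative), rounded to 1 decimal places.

40.0, 20.0

Field K=10, N=13: +10·20° lon, +13·10° lat → SW at lon 20°, lat 40°.
latitude 40.0, longitude 20.0.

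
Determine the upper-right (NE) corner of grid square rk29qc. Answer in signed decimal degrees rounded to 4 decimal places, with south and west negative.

Field R=17, K=10: +17·20° lon, +10·10° lat → SW at lon 160°, lat 10°.
Square 2, 9: +2·2° lon, +9·1° lat → SW at lon 164°, lat 19°.
Subsquare q=16, c=2: +16·0.0833333° lon, +2·0.0416667° lat → SW at lon 165.333°, lat 19.0833°.
Cell spans 0.0833333° lon × 0.0416667° lat. NE corner is SW corner plus one full cell.
latitude 19.1250, longitude 165.4167.

19.1250, 165.4167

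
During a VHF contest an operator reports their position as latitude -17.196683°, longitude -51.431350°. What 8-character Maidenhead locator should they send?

GH42gt82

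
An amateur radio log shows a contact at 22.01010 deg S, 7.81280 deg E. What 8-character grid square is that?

JG37vx77

Shift to the Maidenhead origin (180°W, 90°S): lon 187.81280, lat 67.98990.
Field: lon ⌊187.81280/20⌋ = 9 → J; lat ⌊67.98990/10⌋ = 6 → G.
Square: lon ⌊7.81280/2⌋ = 3; lat ⌊7.98990/1⌋ = 7.
Subsquare: lon ⌊1.81280/0.0833333⌋ = 21 → v; lat ⌊0.98990/0.0416667⌋ = 23 → x.
Extended square: lon ⌊0.06280/0.00833333⌋ = 7; lat ⌊0.03157/0.00416667⌋ = 7.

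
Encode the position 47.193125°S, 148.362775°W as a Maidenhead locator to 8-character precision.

BE52tt63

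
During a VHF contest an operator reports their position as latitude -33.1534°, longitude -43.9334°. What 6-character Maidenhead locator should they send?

GF86au

Shift to the Maidenhead origin (180°W, 90°S): lon 136.0666, lat 56.8466.
Field (20°×10°, letters A–R): lon ⌊136.0666/20⌋ = 6 → G; lat ⌊56.8466/10⌋ = 5 → F.
Square (2°×1°, digits 0–9): lon ⌊16.0666/2⌋ = 8; lat ⌊6.8466/1⌋ = 6.
Subsquare (5′×2.5′, letters a–x): lon ⌊0.0666/0.0833333⌋ = 0 → a; lat ⌊0.8466/0.0416667⌋ = 20 → u.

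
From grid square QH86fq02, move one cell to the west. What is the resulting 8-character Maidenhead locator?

QH86eq92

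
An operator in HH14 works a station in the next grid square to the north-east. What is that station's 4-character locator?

Longitude square 1; +1 → 2.
Latitude square 4; +1 → 5.

HH25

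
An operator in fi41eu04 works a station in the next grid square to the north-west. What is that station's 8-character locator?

Longitude extended square 0; −1 → -1, wraps to 9, carry into subsquare.
Longitude subsquare e = 4; −1 → 3 = d.
Latitude extended square 4; +1 → 5.

FI41du95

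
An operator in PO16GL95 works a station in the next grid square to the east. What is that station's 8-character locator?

Longitude extended square 9; +1 → 10, wraps to 0, carry into subsquare.
Longitude subsquare g = 6; +1 → 7 = h.
The latitude characters are unchanged.

PO16hl05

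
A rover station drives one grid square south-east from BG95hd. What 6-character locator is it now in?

BG95ic

Longitude subsquare h = 7; +1 → 8 = i.
Latitude subsquare d = 3; −1 → 2 = c.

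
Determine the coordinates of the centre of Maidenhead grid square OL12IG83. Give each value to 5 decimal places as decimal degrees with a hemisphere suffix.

22.26458° N, 102.73750° E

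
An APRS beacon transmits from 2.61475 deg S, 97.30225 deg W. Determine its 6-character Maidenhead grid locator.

Offset from 180°W / 90°S: lon 82.6977°, lat 87.3852°.
Field: 82.6977/20 → 4 → E, 87.3852/10 → 8 → I; chars EI.
Square: 2.6977/2 → 1, 7.3852/1 → 7; chars 17.
Subsquare: 0.6977/0.0833333 → 8 → i, 0.3852/0.0416667 → 9 → j; chars ij.

EI17ij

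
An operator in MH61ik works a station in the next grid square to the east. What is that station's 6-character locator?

MH61jk

Longitude subsquare i = 8; +1 → 9 = j.
The latitude characters are unchanged.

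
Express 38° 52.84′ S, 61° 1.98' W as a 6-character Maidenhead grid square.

Shift to the Maidenhead origin (180°W, 90°S): lon 118.9670, lat 51.1193.
Field: lon ⌊118.9670/20⌋ = 5 → F; lat ⌊51.1193/10⌋ = 5 → F.
Square: lon ⌊18.9670/2⌋ = 9; lat ⌊1.1193/1⌋ = 1.
Subsquare: lon ⌊0.9670/0.0833333⌋ = 11 → l; lat ⌊0.1193/0.0416667⌋ = 2 → c.

FF91lc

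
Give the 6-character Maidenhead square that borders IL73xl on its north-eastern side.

IL83am

Longitude subsquare x = 23; +1 → 24, wraps to 0 = a, carry into square.
Longitude square 7; +1 → 8.
Latitude subsquare l = 11; +1 → 12 = m.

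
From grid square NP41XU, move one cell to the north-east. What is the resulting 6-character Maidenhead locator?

NP51av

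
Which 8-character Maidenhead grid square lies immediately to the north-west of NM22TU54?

NM22tu45

Longitude extended square 5; −1 → 4.
Latitude extended square 4; +1 → 5.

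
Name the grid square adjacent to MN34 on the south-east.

MN43

Longitude square 3; +1 → 4.
Latitude square 4; −1 → 3.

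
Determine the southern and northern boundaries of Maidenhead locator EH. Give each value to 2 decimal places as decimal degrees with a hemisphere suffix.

20.00° S, 10.00° S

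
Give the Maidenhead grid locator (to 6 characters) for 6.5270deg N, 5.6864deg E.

Add 180° to longitude and 90° to latitude: 185.6864, 96.5270.
Field: lon ⌊185.6864/20⌋ = 9 → J; lat ⌊96.5270/10⌋ = 9 → J.
Square: lon ⌊5.6864/2⌋ = 2; lat ⌊6.5270/1⌋ = 6.
Subsquare: lon ⌊1.6864/0.0833333⌋ = 20 → u; lat ⌊0.5270/0.0416667⌋ = 12 → m.

JJ26um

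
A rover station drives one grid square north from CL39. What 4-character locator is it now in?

CM30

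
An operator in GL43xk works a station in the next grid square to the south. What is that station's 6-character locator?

GL43xj

Latitude subsquare k = 10; −1 → 9 = j.
The longitude characters are unchanged.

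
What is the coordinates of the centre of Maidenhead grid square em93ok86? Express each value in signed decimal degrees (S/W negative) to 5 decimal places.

33.44375, -80.76250

Field E=4, M=12: +4·20° lon, +12·10° lat → SW at lon -100°, lat 30°.
Square 9, 3: +9·2° lon, +3·1° lat → SW at lon -82°, lat 33°.
Subsquare o=14, k=10: +14·0.0833333° lon, +10·0.0416667° lat → SW at lon -80.8333°, lat 33.4167°.
Extended square 8, 6: +8·0.00833333° lon, +6·0.00416667° lat → SW at lon -80.7667°, lat 33.4417°.
Cell spans 0.00833333° lon × 0.00416667° lat. Centre is SW corner plus half of each.
latitude 33.44375, longitude -80.76250.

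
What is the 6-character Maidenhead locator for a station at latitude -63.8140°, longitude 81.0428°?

Shift to the Maidenhead origin (180°W, 90°S): lon 261.0428, lat 26.1860.
Field: 261.0428/20 → 13 → N, 26.1860/10 → 2 → C; chars NC.
Square: 1.0428/2 → 0, 6.1860/1 → 6; chars 06.
Subsquare: 1.0428/0.0833333 → 12 → m, 0.1860/0.0416667 → 4 → e; chars me.

NC06me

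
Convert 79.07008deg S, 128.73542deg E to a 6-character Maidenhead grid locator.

Shift to the Maidenhead origin (180°W, 90°S): lon 308.7354, lat 10.9299.
Field: lon ⌊308.7354/20⌋ = 15 → P; lat ⌊10.9299/10⌋ = 1 → B.
Square: lon ⌊8.7354/2⌋ = 4; lat ⌊0.9299/1⌋ = 0.
Subsquare: lon ⌊0.7354/0.0833333⌋ = 8 → i; lat ⌊0.9299/0.0416667⌋ = 22 → w.

PB40iw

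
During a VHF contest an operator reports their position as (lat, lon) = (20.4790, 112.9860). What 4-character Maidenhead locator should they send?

OL60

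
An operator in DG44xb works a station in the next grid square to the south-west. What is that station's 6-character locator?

Longitude subsquare x = 23; −1 → 22 = w.
Latitude subsquare b = 1; −1 → 0 = a.

DG44wa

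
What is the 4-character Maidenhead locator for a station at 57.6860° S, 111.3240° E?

OD52

Offset from 180°W / 90°S: lon 291.32°, lat 32.31°.
Field (20°×10°, letters A–R): lon ⌊291.32/20⌋ = 14 → O; lat ⌊32.31/10⌋ = 3 → D.
Square (2°×1°, digits 0–9): lon ⌊11.32/2⌋ = 5; lat ⌊2.31/1⌋ = 2.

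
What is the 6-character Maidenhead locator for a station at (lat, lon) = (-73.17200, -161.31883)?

AB96it

Offset from 180°W / 90°S: lon 18.6812°, lat 16.8280°.
Field (20°×10°, letters A–R): 18.6812/20 → 0 → A, 16.8280/10 → 1 → B; chars AB.
Square (2°×1°, digits 0–9): 18.6812/2 → 9, 6.8280/1 → 6; chars 96.
Subsquare (5′×2.5′, letters a–x): 0.6812/0.0833333 → 8 → i, 0.8280/0.0416667 → 19 → t; chars it.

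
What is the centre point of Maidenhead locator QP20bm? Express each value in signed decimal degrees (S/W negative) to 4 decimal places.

60.5208, 144.1250

Field Q=16, P=15: +16·20° lon, +15·10° lat → SW at lon 140°, lat 60°.
Square 2, 0: +2·2° lon, +0·1° lat → SW at lon 144°, lat 60°.
Subsquare b=1, m=12: +1·0.0833333° lon, +12·0.0416667° lat → SW at lon 144.083°, lat 60.5°.
Cell spans 0.0833333° lon × 0.0416667° lat. Centre is SW corner plus half of each.
latitude 60.5208, longitude 144.1250.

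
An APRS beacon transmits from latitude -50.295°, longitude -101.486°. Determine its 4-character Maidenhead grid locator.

DD99

Add 180° to longitude and 90° to latitude: 78.51, 39.70.
Field: lon ⌊78.51/20⌋ = 3 → D; lat ⌊39.70/10⌋ = 3 → D.
Square: lon ⌊18.51/2⌋ = 9; lat ⌊9.70/1⌋ = 9.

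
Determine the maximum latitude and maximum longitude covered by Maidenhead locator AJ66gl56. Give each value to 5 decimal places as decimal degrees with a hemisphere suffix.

6.48750° N, 167.45000° W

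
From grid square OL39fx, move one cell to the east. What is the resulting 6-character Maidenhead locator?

OL39gx

Longitude subsquare f = 5; +1 → 6 = g.
The latitude characters are unchanged.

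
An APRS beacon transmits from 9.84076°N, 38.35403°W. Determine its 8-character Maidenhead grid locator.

Shift to the Maidenhead origin (180°W, 90°S): lon 141.64597, lat 99.84076.
Field (20°×10°, letters A–R): 141.64597/20 → 7 → H, 99.84076/10 → 9 → J; chars HJ.
Square (2°×1°, digits 0–9): 1.64597/2 → 0, 9.84076/1 → 9; chars 09.
Subsquare (5′×2.5′, letters a–x): 1.64597/0.0833333 → 19 → t, 0.84076/0.0416667 → 20 → u; chars tu.
Extended square (30″×15″, digits 0–9): 0.06264/0.00833333 → 7, 0.00743/0.00416667 → 1; chars 71.

HJ09tu71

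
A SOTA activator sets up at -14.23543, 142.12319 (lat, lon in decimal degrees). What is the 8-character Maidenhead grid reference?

Offset from 180°W / 90°S: lon 322.12319°, lat 75.76457°.
Field: 322.12319/20 → 16 → Q, 75.76457/10 → 7 → H; chars QH.
Square: 2.12319/2 → 1, 5.76457/1 → 5; chars 15.
Subsquare: 0.12319/0.0833333 → 1 → b, 0.76457/0.0416667 → 18 → s; chars bs.
Extended square: 0.03986/0.00833333 → 4, 0.01457/0.00416667 → 3; chars 43.

QH15bs43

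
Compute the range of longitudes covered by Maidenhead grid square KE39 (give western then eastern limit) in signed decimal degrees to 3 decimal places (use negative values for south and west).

Field K=10, E=4: +10·20° lon, +4·10° lat → SW at lon 20°, lat -50°.
Square 3, 9: +3·2° lon, +9·1° lat → SW at lon 26°, lat -41°.
Cell spans 2° lon × 1° lat.
west 26.000, east 28.000.

26.000, 28.000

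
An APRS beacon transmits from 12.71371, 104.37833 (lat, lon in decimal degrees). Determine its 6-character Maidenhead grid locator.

Offset from 180°W / 90°S: lon 284.3783°, lat 102.7137°.
Field (20°×10°, letters A–R): 284.3783/20 → 14 → O, 102.7137/10 → 10 → K; chars OK.
Square (2°×1°, digits 0–9): 4.3783/2 → 2, 2.7137/1 → 2; chars 22.
Subsquare (5′×2.5′, letters a–x): 0.3783/0.0833333 → 4 → e, 0.7137/0.0416667 → 17 → r; chars er.

OK22er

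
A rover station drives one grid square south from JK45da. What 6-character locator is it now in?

Latitude subsquare a = 0; −1 → -1, wraps to 23 = x, carry into square.
Latitude square 5; −1 → 4.
The longitude characters are unchanged.

JK44dx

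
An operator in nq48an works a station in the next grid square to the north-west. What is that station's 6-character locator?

NQ38xo

Longitude subsquare a = 0; −1 → -1, wraps to 23 = x, carry into square.
Longitude square 4; −1 → 3.
Latitude subsquare n = 13; +1 → 14 = o.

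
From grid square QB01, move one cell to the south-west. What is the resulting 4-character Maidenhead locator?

Longitude square 0; −1 → -1, wraps to 9, carry into field.
Longitude field Q = 16; −1 → 15 = P.
Latitude square 1; −1 → 0.

PB90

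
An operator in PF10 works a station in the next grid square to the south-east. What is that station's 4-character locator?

Longitude square 1; +1 → 2.
Latitude square 0; −1 → -1, wraps to 9, carry into field.
Latitude field F = 5; −1 → 4 = E.

PE29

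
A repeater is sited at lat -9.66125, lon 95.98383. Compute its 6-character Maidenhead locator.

Offset from 180°W / 90°S: lon 275.9838°, lat 80.3388°.
Field (20°×10°, letters A–R): 275.9838/20 → 13 → N, 80.3388/10 → 8 → I; chars NI.
Square (2°×1°, digits 0–9): 15.9838/2 → 7, 0.3388/1 → 0; chars 70.
Subsquare (5′×2.5′, letters a–x): 1.9838/0.0833333 → 23 → x, 0.3388/0.0416667 → 8 → i; chars xi.

NI70xi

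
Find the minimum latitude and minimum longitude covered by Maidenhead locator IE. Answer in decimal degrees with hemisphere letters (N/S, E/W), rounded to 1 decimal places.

50.0° S, 20.0° W

Field I=8, E=4: +8·20° lon, +4·10° lat → SW at lon -20°, lat -50°.
latitude 50.0° S, longitude 20.0° W.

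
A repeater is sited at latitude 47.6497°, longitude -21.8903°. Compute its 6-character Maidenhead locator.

HN97bp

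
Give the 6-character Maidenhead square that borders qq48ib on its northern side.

Latitude subsquare b = 1; +1 → 2 = c.
The longitude characters are unchanged.

QQ48ic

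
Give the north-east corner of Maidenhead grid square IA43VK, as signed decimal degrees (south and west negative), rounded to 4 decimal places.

-86.5417, -10.1667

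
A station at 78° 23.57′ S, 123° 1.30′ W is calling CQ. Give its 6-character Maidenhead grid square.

CB81lo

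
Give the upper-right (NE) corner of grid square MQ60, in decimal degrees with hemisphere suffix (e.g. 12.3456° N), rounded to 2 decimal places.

Field M=12, Q=16: +12·20° lon, +16·10° lat → SW at lon 60°, lat 70°.
Square 6, 0: +6·2° lon, +0·1° lat → SW at lon 72°, lat 70°.
Cell spans 2° lon × 1° lat. NE corner is SW corner plus one full cell.
latitude 71.00° N, longitude 74.00° E.

71.00° N, 74.00° E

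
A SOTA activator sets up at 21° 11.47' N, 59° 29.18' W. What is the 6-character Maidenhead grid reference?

GL01ge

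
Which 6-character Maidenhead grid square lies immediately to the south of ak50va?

Latitude subsquare a = 0; −1 → -1, wraps to 23 = x, carry into square.
Latitude square 0; −1 → -1, wraps to 9, carry into field.
Latitude field K = 10; −1 → 9 = J.
The longitude characters are unchanged.

AJ59vx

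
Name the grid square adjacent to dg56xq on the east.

Longitude subsquare x = 23; +1 → 24, wraps to 0 = a, carry into square.
Longitude square 5; +1 → 6.
The latitude characters are unchanged.

DG66aq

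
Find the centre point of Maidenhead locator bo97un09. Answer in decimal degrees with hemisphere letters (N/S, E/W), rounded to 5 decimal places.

Field B=1, O=14: +1·20° lon, +14·10° lat → SW at lon -160°, lat 50°.
Square 9, 7: +9·2° lon, +7·1° lat → SW at lon -142°, lat 57°.
Subsquare u=20, n=13: +20·0.0833333° lon, +13·0.0416667° lat → SW at lon -140.333°, lat 57.5417°.
Extended square 0, 9: +0·0.00833333° lon, +9·0.00416667° lat → SW at lon -140.333°, lat 57.5792°.
Cell spans 0.00833333° lon × 0.00416667° lat. Centre is SW corner plus half of each.
latitude 57.58125° N, longitude 140.32917° W.

57.58125° N, 140.32917° W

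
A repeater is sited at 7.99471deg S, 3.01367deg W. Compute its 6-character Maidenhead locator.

II82la

Offset from 180°W / 90°S: lon 176.9863°, lat 82.0053°.
Field: 176.9863/20 → 8 → I, 82.0053/10 → 8 → I; chars II.
Square: 16.9863/2 → 8, 2.0053/1 → 2; chars 82.
Subsquare: 0.9863/0.0833333 → 11 → l, 0.0053/0.0416667 → 0 → a; chars la.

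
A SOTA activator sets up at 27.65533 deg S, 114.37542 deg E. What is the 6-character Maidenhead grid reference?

OG72ei

Offset from 180°W / 90°S: lon 294.3754°, lat 62.3447°.
Field: 294.3754/20 → 14 → O, 62.3447/10 → 6 → G; chars OG.
Square: 14.3754/2 → 7, 2.3447/1 → 2; chars 72.
Subsquare: 0.3754/0.0833333 → 4 → e, 0.3447/0.0416667 → 8 → i; chars ei.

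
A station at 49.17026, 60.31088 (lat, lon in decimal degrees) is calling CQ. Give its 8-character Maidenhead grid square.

Shift to the Maidenhead origin (180°W, 90°S): lon 240.31088, lat 139.17026.
Field: 240.31088/20 → 12 → M, 139.17026/10 → 13 → N; chars MN.
Square: 0.31088/2 → 0, 9.17026/1 → 9; chars 09.
Subsquare: 0.31088/0.0833333 → 3 → d, 0.17026/0.0416667 → 4 → e; chars de.
Extended square: 0.06088/0.00833333 → 7, 0.00359/0.00416667 → 0; chars 70.

MN09de70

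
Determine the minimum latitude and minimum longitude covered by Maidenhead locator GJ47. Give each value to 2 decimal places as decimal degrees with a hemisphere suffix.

7.00° N, 52.00° W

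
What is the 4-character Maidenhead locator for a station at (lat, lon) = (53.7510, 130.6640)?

PO53

Shift to the Maidenhead origin (180°W, 90°S): lon 310.66, lat 143.75.
Field: lon ⌊310.66/20⌋ = 15 → P; lat ⌊143.75/10⌋ = 14 → O.
Square: lon ⌊10.66/2⌋ = 5; lat ⌊3.75/1⌋ = 3.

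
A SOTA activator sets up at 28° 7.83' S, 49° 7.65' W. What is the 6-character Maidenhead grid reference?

GG51ku

Shift to the Maidenhead origin (180°W, 90°S): lon 130.8725, lat 61.8695.
Field: 130.8725/20 → 6 → G, 61.8695/10 → 6 → G; chars GG.
Square: 10.8725/2 → 5, 1.8695/1 → 1; chars 51.
Subsquare: 0.8725/0.0833333 → 10 → k, 0.8695/0.0416667 → 20 → u; chars ku.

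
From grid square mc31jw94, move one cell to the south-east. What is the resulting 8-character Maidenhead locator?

Longitude extended square 9; +1 → 10, wraps to 0, carry into subsquare.
Longitude subsquare j = 9; +1 → 10 = k.
Latitude extended square 4; −1 → 3.

MC31kw03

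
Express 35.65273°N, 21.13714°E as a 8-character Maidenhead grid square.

Shift to the Maidenhead origin (180°W, 90°S): lon 201.13714, lat 125.65273.
Field: lon ⌊201.13714/20⌋ = 10 → K; lat ⌊125.65273/10⌋ = 12 → M.
Square: lon ⌊1.13714/2⌋ = 0; lat ⌊5.65273/1⌋ = 5.
Subsquare: lon ⌊1.13714/0.0833333⌋ = 13 → n; lat ⌊0.65273/0.0416667⌋ = 15 → p.
Extended square: lon ⌊0.05381/0.00833333⌋ = 6; lat ⌊0.02773/0.00416667⌋ = 6.

KM05np66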